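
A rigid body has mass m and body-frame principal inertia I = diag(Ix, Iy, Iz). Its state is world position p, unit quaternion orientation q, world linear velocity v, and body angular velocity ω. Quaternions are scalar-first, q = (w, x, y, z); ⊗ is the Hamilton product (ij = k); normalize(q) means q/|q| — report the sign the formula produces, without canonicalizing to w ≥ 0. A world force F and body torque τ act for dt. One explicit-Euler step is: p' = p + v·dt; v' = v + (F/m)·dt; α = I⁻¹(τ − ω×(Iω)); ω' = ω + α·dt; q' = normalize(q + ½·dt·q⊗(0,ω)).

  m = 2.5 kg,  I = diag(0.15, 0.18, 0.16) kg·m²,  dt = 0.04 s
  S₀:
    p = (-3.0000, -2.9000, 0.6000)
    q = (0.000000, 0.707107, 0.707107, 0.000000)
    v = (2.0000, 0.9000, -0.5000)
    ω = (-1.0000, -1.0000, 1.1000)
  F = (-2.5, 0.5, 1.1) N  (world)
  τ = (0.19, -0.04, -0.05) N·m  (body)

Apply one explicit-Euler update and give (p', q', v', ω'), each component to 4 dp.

precession coupling ω×(Iω) = (0.0220, 0.0110, 0.0300)
α = I⁻¹(τ − ω×Iω) = (1.1200, -0.2833, -0.5000)
ω + α·dt = (-0.9552, -1.0113, 1.0800)
q⊗(0,ω) = (1.4142140, 0.7778177, -0.7778177, 0.0000000)
q + ½dt·q⊗(0,ω), renormalized = (0.0283, 0.7222, 0.6911, 0.0000)
linear accel F/m = (-1.0000, 0.2000, 0.4400)
p + v·dt = (-2.9200, -2.8640, 0.5800)
v' = v + a·dt = (1.9600, 0.9080, -0.4824)

p' = (-2.9200, -2.8640, 0.5800)
q' = (0.0283, 0.7222, 0.6911, 0.0000)
v' = (1.9600, 0.9080, -0.4824)
ω' = (-0.9552, -1.0113, 1.0800)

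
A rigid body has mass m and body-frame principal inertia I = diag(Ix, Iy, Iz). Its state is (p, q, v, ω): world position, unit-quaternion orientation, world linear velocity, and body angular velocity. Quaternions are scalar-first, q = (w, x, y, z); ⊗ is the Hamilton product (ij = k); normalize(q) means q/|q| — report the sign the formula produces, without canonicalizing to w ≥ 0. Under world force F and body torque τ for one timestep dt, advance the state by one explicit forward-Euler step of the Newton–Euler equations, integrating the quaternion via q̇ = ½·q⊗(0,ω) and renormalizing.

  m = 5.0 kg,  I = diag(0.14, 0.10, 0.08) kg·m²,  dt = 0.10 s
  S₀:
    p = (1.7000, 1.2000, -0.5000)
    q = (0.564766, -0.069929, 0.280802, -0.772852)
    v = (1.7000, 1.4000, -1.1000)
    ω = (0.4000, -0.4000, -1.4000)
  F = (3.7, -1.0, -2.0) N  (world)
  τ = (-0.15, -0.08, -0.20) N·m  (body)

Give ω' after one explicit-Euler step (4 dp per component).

ω×(Iω) gyroscopic = (-0.0112, -0.0336, 0.0064)
(τ − ω×Iω)/I = (-0.9914, -0.4640, -2.5800)
ω' = ω + α·dt = (0.3009, -0.4464, -1.6580)

ω' = (0.3009, -0.4464, -1.6580)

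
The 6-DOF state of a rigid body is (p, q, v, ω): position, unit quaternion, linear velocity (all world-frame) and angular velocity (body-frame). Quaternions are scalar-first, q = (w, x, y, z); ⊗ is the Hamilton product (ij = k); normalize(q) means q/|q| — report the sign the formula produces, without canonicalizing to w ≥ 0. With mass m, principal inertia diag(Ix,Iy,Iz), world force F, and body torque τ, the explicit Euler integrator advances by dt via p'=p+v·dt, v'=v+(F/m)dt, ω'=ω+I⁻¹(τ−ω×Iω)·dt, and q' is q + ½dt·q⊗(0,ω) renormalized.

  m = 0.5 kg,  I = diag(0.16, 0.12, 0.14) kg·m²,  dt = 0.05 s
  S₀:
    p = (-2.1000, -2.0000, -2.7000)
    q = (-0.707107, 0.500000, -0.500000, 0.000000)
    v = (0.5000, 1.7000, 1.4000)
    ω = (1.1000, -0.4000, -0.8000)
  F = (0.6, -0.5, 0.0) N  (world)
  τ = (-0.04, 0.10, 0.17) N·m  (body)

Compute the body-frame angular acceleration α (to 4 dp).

gyro term ω×Iω = (0.0064, -0.0176, 0.0176)
angular accel α = (-0.2900, 0.9800, 1.0886)

α = (-0.2900, 0.9800, 1.0886)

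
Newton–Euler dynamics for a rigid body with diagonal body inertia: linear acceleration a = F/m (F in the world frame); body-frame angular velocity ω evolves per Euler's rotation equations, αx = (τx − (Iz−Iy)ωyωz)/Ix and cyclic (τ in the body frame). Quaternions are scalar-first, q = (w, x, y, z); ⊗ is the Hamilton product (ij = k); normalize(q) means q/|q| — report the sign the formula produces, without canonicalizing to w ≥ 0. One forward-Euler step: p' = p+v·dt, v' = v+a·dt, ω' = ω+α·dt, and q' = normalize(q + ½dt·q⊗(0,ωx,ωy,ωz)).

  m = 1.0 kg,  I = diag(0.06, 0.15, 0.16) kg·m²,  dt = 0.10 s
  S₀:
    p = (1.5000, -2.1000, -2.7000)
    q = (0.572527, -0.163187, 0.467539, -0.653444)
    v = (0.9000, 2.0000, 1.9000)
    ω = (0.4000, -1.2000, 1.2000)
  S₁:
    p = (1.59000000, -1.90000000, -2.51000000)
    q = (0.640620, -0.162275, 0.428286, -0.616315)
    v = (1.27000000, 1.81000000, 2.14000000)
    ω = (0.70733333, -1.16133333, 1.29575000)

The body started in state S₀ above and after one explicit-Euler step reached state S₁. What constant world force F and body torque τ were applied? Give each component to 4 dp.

v₁ − v₀ = (0.37000000, -0.19000000, 0.24000000)
applied force F = (3.7000, -1.9000, 2.4000)
rate change Δω = (0.30733333, 0.03866667, 0.09575000)
applied torque τ = (0.1700, 0.0100, 0.1100)

F = (3.7000, -1.9000, 2.4000)
τ = (0.1700, 0.0100, 0.1100)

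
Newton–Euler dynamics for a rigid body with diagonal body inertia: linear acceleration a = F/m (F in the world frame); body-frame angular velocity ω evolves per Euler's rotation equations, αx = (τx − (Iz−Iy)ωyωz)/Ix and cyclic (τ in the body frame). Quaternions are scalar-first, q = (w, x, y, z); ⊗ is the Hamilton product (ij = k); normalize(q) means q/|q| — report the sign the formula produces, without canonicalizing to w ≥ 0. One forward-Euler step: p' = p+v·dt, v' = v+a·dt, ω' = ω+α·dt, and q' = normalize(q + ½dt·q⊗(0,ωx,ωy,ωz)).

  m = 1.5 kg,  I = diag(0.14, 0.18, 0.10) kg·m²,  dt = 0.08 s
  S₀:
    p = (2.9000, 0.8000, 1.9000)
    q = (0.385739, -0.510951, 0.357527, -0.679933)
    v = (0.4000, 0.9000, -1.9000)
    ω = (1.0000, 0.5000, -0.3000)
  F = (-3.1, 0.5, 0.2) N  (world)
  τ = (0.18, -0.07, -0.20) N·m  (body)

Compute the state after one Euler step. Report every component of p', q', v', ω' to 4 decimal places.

ω×(Iω) gyroscopic = (0.0120, -0.0120, 0.0200)
(τ − ω×Iω)/I = (1.2000, -0.3222, -2.2000)
new body rate ω' = (1.0960, 0.4742, -0.4760)
q⊗(0,ω) = (0.1282076, 0.6184474, -0.6403488, -0.7287242)
updated quaternion q' = (0.3904, -0.4857, 0.3316, -0.7083)
a = F/m = (-2.0667, 0.3333, 0.1333)
new position p' = (2.9320, 0.8720, 1.7480)
v + (F/m)dt = (0.2347, 0.9267, -1.8893)

p' = (2.9320, 0.8720, 1.7480)
q' = (0.3904, -0.4857, 0.3316, -0.7083)
v' = (0.2347, 0.9267, -1.8893)
ω' = (1.0960, 0.4742, -0.4760)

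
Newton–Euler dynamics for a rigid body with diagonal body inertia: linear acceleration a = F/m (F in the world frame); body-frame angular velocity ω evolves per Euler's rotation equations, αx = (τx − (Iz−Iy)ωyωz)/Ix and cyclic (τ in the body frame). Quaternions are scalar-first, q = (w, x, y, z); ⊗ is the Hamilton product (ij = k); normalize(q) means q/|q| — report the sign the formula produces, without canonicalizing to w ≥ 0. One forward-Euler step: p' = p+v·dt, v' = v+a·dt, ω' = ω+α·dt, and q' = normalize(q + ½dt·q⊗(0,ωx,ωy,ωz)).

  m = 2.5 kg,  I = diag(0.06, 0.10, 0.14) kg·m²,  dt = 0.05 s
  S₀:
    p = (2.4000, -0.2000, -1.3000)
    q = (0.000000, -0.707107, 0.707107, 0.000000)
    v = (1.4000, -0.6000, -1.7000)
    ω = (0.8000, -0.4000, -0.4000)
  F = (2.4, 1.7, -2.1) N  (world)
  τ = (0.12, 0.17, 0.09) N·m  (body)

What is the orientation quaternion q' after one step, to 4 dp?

Hamilton product q⊗(0,ω) = (0.8485284, -0.2828428, -0.2828428, -0.2828428)
updated quaternion q' = (0.0212, -0.7140, 0.6998, -0.0071)

q' = (0.0212, -0.7140, 0.6998, -0.0071)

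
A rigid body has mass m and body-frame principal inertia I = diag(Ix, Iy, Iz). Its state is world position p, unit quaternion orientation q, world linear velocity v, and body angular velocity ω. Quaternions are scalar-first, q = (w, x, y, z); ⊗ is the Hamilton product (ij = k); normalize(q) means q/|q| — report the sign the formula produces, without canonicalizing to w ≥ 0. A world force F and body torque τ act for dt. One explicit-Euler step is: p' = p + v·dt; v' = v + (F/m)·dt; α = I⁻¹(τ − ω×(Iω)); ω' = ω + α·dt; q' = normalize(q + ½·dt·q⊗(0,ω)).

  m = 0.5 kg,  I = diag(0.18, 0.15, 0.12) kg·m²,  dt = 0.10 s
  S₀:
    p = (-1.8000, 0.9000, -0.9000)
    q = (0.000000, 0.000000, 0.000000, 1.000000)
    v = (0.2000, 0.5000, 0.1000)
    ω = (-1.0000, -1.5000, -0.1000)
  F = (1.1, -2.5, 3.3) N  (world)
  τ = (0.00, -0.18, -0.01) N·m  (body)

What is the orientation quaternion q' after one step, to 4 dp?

q⊗(0,ω) = (0.1000000, 1.5000000, -1.0000000, 0.0000000)
q + ½dt·q⊗(0,ω), renormalized = (0.0050, 0.0747, -0.0498, 0.9959)

q' = (0.0050, 0.0747, -0.0498, 0.9959)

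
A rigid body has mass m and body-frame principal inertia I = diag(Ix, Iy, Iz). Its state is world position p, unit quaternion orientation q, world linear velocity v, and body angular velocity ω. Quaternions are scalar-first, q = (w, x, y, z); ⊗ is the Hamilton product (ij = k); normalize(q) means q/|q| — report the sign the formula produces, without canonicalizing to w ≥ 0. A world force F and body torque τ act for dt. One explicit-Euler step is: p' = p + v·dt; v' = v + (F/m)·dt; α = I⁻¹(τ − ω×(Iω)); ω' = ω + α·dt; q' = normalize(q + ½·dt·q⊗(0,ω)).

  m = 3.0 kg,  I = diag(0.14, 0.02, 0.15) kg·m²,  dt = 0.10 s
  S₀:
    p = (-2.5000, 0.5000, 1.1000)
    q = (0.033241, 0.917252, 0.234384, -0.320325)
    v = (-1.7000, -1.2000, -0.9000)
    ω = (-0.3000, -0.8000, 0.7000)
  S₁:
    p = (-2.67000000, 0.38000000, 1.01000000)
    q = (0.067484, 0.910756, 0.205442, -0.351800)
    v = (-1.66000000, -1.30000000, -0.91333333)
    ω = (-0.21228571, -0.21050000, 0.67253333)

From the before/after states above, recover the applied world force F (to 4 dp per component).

F = (1.2000, -3.0000, -0.4000)

velocity change Δv = (0.04000000, -0.10000000, -0.01333333)
m·(v₁−v₀)/dt = (1.2000, -3.0000, -0.4000)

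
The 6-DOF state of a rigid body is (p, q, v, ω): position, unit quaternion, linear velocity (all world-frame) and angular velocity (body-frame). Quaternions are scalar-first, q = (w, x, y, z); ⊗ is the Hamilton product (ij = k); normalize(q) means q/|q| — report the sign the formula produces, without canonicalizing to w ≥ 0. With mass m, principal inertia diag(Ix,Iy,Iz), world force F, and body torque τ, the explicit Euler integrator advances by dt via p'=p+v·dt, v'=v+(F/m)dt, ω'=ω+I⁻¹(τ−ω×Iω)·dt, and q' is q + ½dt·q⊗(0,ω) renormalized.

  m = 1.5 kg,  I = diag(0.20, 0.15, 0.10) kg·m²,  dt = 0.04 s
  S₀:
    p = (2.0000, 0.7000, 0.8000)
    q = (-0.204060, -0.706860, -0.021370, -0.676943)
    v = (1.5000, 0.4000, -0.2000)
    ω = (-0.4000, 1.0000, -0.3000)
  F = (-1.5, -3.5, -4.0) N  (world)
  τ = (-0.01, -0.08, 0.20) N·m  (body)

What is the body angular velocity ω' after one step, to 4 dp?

ω' = (-0.4050, 0.9755, -0.2280)

gyro term ω×Iω = (0.0150, 0.0120, 0.0200)
(τ − ω×Iω)/I = (-0.1250, -0.6133, 1.8000)
new body rate ω' = (-0.4050, 0.9755, -0.2280)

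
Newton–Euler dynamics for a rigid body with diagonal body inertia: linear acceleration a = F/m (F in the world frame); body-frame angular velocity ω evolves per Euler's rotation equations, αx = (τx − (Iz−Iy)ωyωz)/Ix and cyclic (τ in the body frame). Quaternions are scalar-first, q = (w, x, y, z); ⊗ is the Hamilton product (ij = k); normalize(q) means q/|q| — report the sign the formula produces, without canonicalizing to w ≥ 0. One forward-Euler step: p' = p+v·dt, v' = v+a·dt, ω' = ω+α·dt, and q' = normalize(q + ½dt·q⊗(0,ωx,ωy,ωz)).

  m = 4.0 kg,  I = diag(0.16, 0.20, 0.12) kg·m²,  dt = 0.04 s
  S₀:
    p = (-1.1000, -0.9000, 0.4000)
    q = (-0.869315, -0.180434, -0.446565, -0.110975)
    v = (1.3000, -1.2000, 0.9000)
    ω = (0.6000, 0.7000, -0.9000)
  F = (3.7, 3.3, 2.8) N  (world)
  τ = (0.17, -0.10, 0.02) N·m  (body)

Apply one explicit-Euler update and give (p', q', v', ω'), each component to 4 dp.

a = F/m = (0.9250, 0.8250, 0.7000)
new position p' = (-1.0480, -0.9480, 0.4360)
v' = v + a·dt = (1.3370, -1.1670, 0.9280)
ω×(Iω) gyroscopic = (0.0504, -0.0216, 0.0168)
α = I⁻¹(τ − ω×Iω) = (0.7475, -0.3920, 0.0267)
ω + α·dt = (0.6299, 0.6843, -0.8989)
q⊗(0,ω) = (0.3209784, -0.0419980, -0.8374961, 0.9240187)
updated quaternion q' = (-0.8626, -0.1812, -0.4632, -0.0925)

p' = (-1.0480, -0.9480, 0.4360)
q' = (-0.8626, -0.1812, -0.4632, -0.0925)
v' = (1.3370, -1.1670, 0.9280)
ω' = (0.6299, 0.6843, -0.8989)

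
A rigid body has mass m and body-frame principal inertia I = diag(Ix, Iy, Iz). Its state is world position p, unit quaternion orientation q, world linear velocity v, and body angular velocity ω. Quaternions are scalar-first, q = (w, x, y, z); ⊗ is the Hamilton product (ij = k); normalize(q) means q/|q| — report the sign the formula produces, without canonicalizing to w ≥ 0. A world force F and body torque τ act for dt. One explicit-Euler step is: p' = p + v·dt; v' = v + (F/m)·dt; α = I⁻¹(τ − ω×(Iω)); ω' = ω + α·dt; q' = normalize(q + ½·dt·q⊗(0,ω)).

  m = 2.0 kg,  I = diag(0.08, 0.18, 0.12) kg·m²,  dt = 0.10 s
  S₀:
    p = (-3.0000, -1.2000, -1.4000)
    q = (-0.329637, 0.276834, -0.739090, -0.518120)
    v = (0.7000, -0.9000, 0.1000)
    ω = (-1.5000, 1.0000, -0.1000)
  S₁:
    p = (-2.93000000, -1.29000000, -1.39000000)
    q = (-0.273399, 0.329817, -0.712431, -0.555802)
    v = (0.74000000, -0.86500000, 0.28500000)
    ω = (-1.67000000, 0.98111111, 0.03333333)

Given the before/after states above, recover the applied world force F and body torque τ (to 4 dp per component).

Δω = ω₁−ω₀ = (-0.17000000, -0.01888889, 0.13333333)
gyro term ω₀×Iω₀ = (0.0060, -0.0060, -0.1500)
τ = I·(Δω/dt) + ω₀×(Iω₀) = (-0.1300, -0.0400, 0.0100)
Δv = v₁−v₀ = (0.04000000, 0.03500000, 0.18500000)
m·(v₁−v₀)/dt = (0.8000, 0.7000, 3.7000)

F = (0.8000, 0.7000, 3.7000)
τ = (-0.1300, -0.0400, 0.0100)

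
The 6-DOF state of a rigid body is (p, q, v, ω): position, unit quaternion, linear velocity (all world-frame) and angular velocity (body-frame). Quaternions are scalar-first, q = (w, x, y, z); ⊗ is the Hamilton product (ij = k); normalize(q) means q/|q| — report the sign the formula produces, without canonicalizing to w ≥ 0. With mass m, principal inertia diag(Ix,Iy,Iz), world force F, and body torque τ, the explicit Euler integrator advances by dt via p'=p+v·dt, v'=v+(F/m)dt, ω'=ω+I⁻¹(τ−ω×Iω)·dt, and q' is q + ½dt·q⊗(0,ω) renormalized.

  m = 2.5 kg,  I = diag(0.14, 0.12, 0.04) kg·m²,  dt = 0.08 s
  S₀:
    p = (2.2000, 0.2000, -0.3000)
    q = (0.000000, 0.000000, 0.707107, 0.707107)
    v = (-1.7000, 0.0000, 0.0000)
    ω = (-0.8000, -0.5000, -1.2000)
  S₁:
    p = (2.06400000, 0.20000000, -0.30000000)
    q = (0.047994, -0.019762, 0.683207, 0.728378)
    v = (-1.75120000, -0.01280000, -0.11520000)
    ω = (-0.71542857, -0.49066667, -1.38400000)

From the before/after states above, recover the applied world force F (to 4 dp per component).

Δv = v₁−v₀ = (-0.05120000, -0.01280000, -0.11520000)
m·(v₁−v₀)/dt = (-1.6000, -0.4000, -3.6000)

F = (-1.6000, -0.4000, -3.6000)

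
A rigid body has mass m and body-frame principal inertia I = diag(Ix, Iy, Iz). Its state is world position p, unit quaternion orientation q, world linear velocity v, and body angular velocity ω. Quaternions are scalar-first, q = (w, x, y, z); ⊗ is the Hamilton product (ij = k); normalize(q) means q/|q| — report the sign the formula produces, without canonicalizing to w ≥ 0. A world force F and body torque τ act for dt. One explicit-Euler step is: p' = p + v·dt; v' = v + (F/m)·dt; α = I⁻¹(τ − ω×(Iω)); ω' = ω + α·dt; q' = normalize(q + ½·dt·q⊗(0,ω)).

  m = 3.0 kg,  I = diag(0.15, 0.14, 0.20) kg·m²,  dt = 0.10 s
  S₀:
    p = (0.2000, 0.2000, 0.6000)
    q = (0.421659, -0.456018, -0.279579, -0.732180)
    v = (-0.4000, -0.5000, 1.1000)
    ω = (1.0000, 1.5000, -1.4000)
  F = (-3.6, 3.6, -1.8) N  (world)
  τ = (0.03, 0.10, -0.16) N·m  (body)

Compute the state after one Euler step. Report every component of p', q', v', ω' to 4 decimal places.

p' = (0.1600, 0.1500, 0.7100)
q' = (0.4115, -0.3581, -0.3144, -0.7769)
v' = (-0.5200, -0.3800, 1.0400)
ω' = (1.1040, 1.5214, -1.4725)

precession coupling ω×(Iω) = (-0.1260, 0.0700, -0.0150)
α = I⁻¹(τ − ω×Iω) = (1.0400, 0.2143, -0.7250)
new body rate ω' = (1.1040, 1.5214, -1.4725)
q⊗(0,ω) = (-0.1496655, 1.9113396, -0.7381167, -0.9947706)
q' = normalize(q + ½dt·q⊗(0,ω)) = (0.4115, -0.3581, -0.3144, -0.7769)
a = F/m = (-1.2000, 1.2000, -0.6000)
p + v·dt = (0.1600, 0.1500, 0.7100)
v' = v + a·dt = (-0.5200, -0.3800, 1.0400)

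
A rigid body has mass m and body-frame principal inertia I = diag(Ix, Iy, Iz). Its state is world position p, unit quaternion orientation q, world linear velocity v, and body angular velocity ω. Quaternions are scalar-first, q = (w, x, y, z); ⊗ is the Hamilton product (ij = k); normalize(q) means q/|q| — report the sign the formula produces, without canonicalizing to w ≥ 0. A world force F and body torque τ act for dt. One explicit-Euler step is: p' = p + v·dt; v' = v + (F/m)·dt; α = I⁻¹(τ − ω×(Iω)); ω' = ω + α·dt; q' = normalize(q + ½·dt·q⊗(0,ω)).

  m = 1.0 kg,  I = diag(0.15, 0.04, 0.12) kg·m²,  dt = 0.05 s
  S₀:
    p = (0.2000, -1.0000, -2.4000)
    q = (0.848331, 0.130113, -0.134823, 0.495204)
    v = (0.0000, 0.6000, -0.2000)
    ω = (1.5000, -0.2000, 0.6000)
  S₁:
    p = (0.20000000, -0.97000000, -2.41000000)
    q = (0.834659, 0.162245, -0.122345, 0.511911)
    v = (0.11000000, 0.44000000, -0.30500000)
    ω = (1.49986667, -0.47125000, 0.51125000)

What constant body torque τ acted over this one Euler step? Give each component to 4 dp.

τ = (-0.0100, -0.1900, -0.1800)

ω₁ − ω₀ = (-0.00013333, -0.27125000, -0.08875000)
I·α + gyro = (-0.0100, -0.1900, -0.1800)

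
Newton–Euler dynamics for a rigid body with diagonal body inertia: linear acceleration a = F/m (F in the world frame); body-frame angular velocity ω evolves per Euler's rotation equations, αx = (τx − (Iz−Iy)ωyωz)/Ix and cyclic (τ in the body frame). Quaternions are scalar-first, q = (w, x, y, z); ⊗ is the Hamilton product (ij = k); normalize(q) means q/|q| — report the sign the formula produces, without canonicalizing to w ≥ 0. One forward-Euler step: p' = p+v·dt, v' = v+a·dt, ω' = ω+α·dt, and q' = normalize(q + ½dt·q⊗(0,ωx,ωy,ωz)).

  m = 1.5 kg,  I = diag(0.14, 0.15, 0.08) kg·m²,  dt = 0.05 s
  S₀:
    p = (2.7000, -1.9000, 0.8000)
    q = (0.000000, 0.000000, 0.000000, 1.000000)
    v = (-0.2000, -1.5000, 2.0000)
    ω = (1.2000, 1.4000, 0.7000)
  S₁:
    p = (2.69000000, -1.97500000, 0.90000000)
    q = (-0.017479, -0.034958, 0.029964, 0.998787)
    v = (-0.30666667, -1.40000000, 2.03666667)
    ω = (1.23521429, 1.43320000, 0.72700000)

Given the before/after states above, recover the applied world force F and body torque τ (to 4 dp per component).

F = (-3.2000, 3.0000, 1.1000)
τ = (0.0300, 0.1500, 0.0600)

ω₁ − ω₀ = (0.03521429, 0.03320000, 0.02700000)
I·α + gyro = (0.0300, 0.1500, 0.0600)
Δv = v₁−v₀ = (-0.10666667, 0.10000000, 0.03666667)
applied force F = (-3.2000, 3.0000, 1.1000)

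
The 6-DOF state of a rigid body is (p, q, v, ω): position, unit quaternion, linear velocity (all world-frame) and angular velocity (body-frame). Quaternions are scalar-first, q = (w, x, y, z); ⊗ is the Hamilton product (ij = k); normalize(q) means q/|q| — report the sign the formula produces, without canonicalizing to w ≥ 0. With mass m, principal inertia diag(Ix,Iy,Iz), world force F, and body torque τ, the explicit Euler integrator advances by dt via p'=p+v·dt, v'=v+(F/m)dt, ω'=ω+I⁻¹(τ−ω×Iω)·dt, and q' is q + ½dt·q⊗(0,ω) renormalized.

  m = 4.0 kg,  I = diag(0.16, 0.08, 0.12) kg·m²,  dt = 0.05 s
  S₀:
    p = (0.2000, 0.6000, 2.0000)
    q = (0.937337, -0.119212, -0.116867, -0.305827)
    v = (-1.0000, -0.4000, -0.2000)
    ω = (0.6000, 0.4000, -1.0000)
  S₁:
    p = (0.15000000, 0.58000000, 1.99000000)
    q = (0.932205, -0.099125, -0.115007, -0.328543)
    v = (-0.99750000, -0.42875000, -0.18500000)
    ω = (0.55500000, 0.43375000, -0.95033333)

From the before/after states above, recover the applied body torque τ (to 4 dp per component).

τ = (-0.1600, 0.0300, 0.1000)

rate change Δω = (-0.04500000, 0.03375000, 0.04966667)
I·α + gyro = (-0.1600, 0.0300, 0.1000)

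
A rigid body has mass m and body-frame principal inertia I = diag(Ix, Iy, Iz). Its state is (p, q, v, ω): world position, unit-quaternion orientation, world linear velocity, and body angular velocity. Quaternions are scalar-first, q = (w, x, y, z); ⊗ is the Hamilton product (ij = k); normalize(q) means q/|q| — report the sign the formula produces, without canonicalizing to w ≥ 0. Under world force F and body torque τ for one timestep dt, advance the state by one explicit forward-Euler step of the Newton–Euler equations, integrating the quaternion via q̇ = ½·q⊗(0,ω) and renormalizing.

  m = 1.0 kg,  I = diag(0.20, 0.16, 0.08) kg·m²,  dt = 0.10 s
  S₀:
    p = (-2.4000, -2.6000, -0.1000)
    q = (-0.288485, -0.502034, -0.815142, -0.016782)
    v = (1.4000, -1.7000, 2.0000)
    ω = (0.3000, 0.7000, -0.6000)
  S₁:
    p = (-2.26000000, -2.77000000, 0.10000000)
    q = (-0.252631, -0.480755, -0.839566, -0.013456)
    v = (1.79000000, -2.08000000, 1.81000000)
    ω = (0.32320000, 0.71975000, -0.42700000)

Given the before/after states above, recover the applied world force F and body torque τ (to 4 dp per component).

velocity change Δv = (0.39000000, -0.38000000, -0.19000000)
F = m·Δv/dt = (3.9000, -3.8000, -1.9000)
rate change Δω = (0.02320000, 0.01975000, 0.17300000)
I·α + gyro = (0.0800, 0.0100, 0.1300)

F = (3.9000, -3.8000, -1.9000)
τ = (0.0800, 0.0100, 0.1300)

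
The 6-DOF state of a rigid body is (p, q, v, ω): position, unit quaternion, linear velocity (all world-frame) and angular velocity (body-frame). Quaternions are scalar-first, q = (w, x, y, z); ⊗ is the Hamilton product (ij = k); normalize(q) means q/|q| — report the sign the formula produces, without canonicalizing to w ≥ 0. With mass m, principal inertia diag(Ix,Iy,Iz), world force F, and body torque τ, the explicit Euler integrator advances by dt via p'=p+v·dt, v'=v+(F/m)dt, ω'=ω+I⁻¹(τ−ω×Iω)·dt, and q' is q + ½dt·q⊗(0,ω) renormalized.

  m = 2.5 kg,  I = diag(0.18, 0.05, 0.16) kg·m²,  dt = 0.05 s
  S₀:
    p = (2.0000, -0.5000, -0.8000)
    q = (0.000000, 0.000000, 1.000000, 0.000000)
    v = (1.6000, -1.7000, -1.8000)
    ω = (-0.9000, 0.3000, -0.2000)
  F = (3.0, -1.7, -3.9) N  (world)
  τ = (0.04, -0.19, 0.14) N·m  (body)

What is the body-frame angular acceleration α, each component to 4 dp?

gyro term ω×Iω = (-0.0066, 0.0036, 0.0351)
(τ − ω×Iω)/I = (0.2589, -3.8720, 0.6556)

α = (0.2589, -3.8720, 0.6556)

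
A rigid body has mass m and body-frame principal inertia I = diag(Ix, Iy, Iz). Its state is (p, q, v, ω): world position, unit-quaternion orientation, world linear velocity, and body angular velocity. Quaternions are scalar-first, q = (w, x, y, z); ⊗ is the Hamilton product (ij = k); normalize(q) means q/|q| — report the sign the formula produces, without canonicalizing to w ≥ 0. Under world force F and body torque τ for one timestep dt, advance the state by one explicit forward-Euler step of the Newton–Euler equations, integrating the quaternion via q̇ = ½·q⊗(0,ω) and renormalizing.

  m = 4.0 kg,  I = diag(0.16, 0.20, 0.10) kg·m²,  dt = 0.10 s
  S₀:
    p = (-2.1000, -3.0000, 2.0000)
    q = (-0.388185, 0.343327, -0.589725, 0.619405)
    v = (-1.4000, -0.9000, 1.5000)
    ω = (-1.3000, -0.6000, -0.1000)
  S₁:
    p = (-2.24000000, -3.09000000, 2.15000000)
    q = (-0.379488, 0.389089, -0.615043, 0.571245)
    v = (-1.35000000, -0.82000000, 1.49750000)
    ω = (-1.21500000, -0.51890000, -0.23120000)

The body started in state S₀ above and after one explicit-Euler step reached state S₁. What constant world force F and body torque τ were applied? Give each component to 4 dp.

velocity change Δv = (0.05000000, 0.08000000, -0.00250000)
m·(v₁−v₀)/dt = (2.0000, 3.2000, -0.1000)
Δω = ω₁−ω₀ = (0.08500000, 0.08110000, -0.13120000)
precession coupling = (-0.0060, 0.0078, 0.0312)
applied torque τ = (0.1300, 0.1700, -0.1000)

F = (2.0000, 3.2000, -0.1000)
τ = (0.1300, 0.1700, -0.1000)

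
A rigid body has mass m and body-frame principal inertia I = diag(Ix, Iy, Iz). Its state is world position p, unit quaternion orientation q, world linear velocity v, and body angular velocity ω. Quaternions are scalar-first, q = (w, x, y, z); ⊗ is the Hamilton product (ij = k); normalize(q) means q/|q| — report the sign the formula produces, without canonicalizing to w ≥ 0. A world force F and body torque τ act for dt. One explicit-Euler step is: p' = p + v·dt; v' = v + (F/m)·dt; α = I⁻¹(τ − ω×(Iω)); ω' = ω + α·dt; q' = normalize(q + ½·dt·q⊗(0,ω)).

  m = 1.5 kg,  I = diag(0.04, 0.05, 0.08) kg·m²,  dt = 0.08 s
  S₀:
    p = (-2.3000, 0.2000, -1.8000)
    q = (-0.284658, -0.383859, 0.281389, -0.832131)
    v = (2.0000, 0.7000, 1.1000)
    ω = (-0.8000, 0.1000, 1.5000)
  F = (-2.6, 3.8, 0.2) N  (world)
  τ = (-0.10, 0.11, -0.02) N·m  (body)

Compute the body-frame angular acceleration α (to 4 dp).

α = (-2.6125, 1.2400, -0.2400)

gyro term ω×Iω = (0.0045, 0.0480, -0.0008)
α = I⁻¹(τ − ω×Iω) = (-2.6125, 1.2400, -0.2400)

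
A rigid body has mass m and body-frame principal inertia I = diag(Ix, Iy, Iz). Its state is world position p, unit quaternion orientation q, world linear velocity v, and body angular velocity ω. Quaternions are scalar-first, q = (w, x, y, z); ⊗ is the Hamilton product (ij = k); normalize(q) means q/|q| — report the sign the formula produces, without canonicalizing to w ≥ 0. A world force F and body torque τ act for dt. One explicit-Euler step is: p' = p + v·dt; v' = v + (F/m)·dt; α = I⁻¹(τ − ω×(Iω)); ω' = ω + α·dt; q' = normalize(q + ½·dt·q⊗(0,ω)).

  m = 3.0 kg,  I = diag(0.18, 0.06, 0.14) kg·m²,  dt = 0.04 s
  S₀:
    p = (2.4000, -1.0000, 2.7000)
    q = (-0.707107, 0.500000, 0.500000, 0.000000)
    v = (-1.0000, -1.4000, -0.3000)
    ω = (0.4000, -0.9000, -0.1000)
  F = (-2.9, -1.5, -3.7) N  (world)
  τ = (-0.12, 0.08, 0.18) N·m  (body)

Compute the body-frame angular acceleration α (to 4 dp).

precession coupling ω×(Iω) = (0.0072, -0.0016, 0.0432)
(τ − ω×Iω)/I = (-0.7067, 1.3600, 0.9771)

α = (-0.7067, 1.3600, 0.9771)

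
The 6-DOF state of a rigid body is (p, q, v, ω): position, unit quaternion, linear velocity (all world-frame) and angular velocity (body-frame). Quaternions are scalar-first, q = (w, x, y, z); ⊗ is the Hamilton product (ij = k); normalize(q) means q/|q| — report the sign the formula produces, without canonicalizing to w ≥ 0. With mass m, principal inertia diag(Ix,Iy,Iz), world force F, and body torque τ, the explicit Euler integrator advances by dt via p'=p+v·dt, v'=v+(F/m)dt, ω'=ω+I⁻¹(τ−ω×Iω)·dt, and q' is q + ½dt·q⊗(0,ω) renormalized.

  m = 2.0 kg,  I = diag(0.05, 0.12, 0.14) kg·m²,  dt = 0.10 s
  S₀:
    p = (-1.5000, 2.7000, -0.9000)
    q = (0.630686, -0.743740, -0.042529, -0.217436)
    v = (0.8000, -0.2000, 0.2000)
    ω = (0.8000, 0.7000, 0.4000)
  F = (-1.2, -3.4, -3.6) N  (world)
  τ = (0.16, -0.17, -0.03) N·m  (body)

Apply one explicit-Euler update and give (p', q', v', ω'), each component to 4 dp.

p' = (-1.4200, 2.6800, -0.8800)
q' = (0.6652, -0.7106, -0.0143, -0.2288)
v' = (0.7400, -0.3700, 0.0200)
ω' = (1.1088, 0.5823, 0.3506)

precession coupling ω×(Iω) = (0.0056, -0.0288, 0.0392)
angular accel α = (3.0880, -1.1767, -0.4943)
ω' = ω + α·dt = (1.1088, 0.5823, 0.3506)
2q̇ = q⊗(0,ω) = (0.7117367, 0.6397424, 0.5650274, -0.2343204)
q + ½dt·q⊗(0,ω), renormalized = (0.6652, -0.7106, -0.0143, -0.2288)
new position p' = (-1.4200, 2.6800, -0.8800)
v + (F/m)dt = (0.7400, -0.3700, 0.0200)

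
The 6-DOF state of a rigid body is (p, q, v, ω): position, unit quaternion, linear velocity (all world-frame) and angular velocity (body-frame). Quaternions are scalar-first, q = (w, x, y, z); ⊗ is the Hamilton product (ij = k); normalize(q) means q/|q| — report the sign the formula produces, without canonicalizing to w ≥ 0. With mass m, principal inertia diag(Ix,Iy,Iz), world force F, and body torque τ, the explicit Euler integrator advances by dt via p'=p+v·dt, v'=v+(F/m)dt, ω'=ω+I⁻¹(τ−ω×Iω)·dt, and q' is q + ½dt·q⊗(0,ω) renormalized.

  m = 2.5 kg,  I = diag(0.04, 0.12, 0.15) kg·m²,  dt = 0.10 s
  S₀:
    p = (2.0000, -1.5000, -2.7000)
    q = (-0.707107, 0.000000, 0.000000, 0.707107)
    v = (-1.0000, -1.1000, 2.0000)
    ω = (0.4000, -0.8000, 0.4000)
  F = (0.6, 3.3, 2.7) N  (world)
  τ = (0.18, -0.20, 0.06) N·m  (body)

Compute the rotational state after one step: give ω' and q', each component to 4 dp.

(τ − ω×Iω)/I = (4.7400, -1.5200, 0.5707)
ω' = ω + α·dt = (0.8740, -0.9520, 0.4571)
2q̇ = q⊗(0,ω) = (-0.2828428, 0.2828428, 0.8485284, -0.2828428)
q' = normalize(q + ½dt·q⊗(0,ω)) = (-0.7204, 0.0141, 0.0424, 0.6921)

ω' = (0.8740, -0.9520, 0.4571)
q' = (-0.7204, 0.0141, 0.0424, 0.6921)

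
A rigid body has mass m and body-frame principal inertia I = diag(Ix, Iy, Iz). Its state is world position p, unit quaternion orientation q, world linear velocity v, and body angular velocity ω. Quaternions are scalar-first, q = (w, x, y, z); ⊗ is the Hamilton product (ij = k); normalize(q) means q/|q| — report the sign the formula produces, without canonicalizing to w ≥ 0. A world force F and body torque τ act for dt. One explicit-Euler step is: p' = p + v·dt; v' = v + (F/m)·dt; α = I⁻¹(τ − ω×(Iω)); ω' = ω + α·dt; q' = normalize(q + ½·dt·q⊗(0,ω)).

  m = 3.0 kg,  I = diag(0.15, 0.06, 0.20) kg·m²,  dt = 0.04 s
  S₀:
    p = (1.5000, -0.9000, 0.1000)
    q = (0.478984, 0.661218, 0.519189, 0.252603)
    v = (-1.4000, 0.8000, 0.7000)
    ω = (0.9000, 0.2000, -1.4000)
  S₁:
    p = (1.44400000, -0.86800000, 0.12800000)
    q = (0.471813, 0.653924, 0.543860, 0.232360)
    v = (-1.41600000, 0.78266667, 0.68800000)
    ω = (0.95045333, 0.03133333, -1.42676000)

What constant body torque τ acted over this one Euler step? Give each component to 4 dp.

rate change Δω = (0.05045333, -0.16866667, -0.02676000)
applied torque τ = (0.1500, -0.1900, -0.1500)

τ = (0.1500, -0.1900, -0.1500)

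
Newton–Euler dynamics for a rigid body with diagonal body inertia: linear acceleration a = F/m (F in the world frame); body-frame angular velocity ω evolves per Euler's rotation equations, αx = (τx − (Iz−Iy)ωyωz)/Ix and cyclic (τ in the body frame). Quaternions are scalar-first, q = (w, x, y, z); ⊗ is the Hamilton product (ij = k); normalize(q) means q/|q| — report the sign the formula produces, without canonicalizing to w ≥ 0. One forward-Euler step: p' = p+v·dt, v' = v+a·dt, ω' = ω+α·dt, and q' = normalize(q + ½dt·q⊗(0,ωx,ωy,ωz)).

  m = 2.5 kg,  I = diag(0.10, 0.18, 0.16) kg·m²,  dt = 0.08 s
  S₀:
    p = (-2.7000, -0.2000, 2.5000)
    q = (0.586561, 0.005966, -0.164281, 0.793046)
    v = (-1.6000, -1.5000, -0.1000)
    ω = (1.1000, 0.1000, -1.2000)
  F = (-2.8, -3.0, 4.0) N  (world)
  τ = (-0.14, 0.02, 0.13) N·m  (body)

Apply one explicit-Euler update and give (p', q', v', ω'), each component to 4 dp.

p' = (-2.8280, -0.3200, 2.4920)
q' = (0.6237, 0.0364, -0.1265, 0.7705)
v' = (-1.6896, -1.5960, 0.0280)
ω' = (0.9861, 0.0737, -1.1394)

ω×(Iω) gyroscopic = (0.0024, 0.0792, 0.0088)
angular accel α = (-1.4240, -0.3289, 0.7575)
ω' = ω + α·dt = (0.9861, 0.0737, -1.1394)
q⊗(0,ω) = (0.9615207, 0.7630497, 0.9381659, -0.5225675)
q' = normalize(q + ½dt·q⊗(0,ω)) = (0.6237, 0.0364, -0.1265, 0.7705)
new position p' = (-2.8280, -0.3200, 2.4920)
new velocity v' = (-1.6896, -1.5960, 0.0280)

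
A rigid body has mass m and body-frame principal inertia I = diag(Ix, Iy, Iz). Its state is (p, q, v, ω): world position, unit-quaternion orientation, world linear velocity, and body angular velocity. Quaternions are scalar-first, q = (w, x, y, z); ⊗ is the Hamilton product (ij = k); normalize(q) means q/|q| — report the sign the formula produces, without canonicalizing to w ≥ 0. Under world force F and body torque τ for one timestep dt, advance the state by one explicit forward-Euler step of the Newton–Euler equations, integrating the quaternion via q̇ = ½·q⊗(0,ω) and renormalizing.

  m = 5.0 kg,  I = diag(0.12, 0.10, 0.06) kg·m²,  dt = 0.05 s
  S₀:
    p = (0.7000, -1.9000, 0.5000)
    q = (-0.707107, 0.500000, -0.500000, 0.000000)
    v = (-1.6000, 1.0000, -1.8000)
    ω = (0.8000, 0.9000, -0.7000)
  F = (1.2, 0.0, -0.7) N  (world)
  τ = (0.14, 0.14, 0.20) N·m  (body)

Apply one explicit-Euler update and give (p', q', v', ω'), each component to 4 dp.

p' = (0.6200, -1.8500, 0.4100)
q' = (-0.7054, 0.4943, -0.5069, 0.0336)
v' = (-1.5880, 1.0000, -1.8070)
ω' = (0.8478, 0.9868, -0.5213)

new position p' = (0.6200, -1.8500, 0.4100)
v' = v + a·dt = (-1.5880, 1.0000, -1.8070)
(τ − ω×Iω)/I = (0.9567, 1.7360, 3.5733)
ω' = ω + α·dt = (0.8478, 0.9868, -0.5213)
Hamilton product q⊗(0,ω) = (0.0500000, -0.2156856, -0.2863963, 1.3449749)
q + ½dt·q⊗(0,ω), renormalized = (-0.7054, 0.4943, -0.5069, 0.0336)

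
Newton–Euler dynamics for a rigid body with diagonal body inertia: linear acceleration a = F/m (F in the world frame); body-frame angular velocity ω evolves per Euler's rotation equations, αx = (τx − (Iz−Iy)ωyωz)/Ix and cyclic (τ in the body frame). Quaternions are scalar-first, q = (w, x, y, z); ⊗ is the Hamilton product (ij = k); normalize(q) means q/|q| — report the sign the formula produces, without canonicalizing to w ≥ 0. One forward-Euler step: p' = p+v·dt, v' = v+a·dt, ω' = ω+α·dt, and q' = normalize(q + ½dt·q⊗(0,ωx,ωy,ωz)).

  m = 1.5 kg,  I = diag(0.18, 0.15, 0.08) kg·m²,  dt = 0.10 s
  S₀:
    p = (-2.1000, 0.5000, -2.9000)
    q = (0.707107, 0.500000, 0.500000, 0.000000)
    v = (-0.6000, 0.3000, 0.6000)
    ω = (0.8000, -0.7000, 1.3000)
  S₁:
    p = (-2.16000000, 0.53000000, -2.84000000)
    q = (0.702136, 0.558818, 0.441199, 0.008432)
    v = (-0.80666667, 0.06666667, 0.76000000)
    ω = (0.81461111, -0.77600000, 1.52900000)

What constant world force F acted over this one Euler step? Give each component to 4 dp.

velocity change Δv = (-0.20666667, -0.23333333, 0.16000000)
m·(v₁−v₀)/dt = (-3.1000, -3.5000, 2.4000)

F = (-3.1000, -3.5000, 2.4000)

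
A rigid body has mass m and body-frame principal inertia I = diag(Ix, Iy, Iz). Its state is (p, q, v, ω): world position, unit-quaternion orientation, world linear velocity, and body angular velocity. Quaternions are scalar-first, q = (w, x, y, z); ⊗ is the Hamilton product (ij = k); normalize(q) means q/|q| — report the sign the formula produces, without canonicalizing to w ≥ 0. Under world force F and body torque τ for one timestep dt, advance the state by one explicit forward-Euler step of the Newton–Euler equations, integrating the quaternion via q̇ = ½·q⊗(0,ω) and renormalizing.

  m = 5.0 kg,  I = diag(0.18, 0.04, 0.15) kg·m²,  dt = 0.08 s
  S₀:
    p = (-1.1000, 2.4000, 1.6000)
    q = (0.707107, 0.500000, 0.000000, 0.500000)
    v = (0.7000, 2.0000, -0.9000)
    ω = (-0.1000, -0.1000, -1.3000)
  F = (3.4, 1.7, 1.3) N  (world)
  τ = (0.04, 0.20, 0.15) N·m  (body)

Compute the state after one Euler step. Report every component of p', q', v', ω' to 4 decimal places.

gyro term ω×Iω = (0.0143, 0.0039, -0.0014)
α = I⁻¹(τ − ω×Iω) = (0.1428, 4.9025, 1.0093)
new body rate ω' = (-0.0886, 0.2922, -1.2193)
Hamilton product q⊗(0,ω) = (0.7000000, -0.0207107, 0.5292893, -0.9692391)
updated quaternion q' = (0.7341, 0.4985, 0.0211, 0.4606)
linear accel F/m = (0.6800, 0.3400, 0.2600)
new position p' = (-1.0440, 2.5600, 1.5280)
new velocity v' = (0.7544, 2.0272, -0.8792)

p' = (-1.0440, 2.5600, 1.5280)
q' = (0.7341, 0.4985, 0.0211, 0.4606)
v' = (0.7544, 2.0272, -0.8792)
ω' = (-0.0886, 0.2922, -1.2193)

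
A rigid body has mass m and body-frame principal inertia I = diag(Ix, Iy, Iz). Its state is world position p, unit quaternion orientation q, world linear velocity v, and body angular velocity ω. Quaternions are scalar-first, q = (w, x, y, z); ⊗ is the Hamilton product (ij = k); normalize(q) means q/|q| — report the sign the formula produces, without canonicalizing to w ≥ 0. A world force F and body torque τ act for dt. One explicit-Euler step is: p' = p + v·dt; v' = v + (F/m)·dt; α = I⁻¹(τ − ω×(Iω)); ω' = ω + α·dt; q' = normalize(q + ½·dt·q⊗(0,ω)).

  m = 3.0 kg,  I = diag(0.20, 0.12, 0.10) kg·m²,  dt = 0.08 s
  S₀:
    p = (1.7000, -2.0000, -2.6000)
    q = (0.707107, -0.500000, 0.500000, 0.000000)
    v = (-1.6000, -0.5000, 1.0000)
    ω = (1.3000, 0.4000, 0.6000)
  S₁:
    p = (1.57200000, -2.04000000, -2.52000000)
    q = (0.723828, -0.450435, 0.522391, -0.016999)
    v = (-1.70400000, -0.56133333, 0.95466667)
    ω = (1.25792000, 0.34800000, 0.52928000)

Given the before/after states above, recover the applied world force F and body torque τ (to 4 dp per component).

F = (-3.9000, -2.3000, -1.7000)
τ = (-0.1100, 0.0000, -0.1300)

Δω = ω₁−ω₀ = (-0.04208000, -0.05200000, -0.07072000)
gyro term ω₀×Iω₀ = (-0.0048, 0.0780, -0.0416)
I·α + gyro = (-0.1100, 0.0000, -0.1300)
Δv = v₁−v₀ = (-0.10400000, -0.06133333, -0.04533333)
applied force F = (-3.9000, -2.3000, -1.7000)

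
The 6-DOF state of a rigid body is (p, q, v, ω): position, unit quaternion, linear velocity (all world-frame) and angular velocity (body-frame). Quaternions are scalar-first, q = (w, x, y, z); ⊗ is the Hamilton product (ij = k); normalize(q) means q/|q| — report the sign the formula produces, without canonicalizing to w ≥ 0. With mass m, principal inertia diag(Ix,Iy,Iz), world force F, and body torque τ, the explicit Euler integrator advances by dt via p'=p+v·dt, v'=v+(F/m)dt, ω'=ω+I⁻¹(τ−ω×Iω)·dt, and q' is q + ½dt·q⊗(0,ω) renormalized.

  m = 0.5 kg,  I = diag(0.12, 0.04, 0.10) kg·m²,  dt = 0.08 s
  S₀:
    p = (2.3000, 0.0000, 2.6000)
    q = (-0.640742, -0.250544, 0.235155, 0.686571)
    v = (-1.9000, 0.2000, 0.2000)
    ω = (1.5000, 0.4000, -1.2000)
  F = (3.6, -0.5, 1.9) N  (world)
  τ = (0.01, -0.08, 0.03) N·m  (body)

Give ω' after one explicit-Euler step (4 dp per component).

α = I⁻¹(τ − ω×Iω) = (0.3233, -1.1000, 0.7800)
ω + α·dt = (1.5259, 0.3120, -1.1376)

ω' = (1.5259, 0.3120, -1.1376)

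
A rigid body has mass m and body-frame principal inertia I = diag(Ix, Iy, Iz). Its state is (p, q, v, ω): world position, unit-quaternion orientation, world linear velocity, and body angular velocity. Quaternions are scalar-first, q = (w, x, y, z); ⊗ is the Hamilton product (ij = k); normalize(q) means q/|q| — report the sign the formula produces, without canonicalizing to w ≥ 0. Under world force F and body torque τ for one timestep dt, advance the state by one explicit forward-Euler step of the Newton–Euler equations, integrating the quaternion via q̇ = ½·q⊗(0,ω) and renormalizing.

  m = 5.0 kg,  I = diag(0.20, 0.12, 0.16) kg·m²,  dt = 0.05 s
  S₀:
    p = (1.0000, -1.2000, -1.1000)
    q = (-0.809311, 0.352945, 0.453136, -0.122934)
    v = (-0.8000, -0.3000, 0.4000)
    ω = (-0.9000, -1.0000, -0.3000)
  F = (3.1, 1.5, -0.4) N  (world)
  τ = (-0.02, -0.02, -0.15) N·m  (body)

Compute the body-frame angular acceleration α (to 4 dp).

precession coupling ω×(Iω) = (0.0120, 0.0108, -0.0720)
angular accel α = (-0.1600, -0.2567, -0.4875)

α = (-0.1600, -0.2567, -0.4875)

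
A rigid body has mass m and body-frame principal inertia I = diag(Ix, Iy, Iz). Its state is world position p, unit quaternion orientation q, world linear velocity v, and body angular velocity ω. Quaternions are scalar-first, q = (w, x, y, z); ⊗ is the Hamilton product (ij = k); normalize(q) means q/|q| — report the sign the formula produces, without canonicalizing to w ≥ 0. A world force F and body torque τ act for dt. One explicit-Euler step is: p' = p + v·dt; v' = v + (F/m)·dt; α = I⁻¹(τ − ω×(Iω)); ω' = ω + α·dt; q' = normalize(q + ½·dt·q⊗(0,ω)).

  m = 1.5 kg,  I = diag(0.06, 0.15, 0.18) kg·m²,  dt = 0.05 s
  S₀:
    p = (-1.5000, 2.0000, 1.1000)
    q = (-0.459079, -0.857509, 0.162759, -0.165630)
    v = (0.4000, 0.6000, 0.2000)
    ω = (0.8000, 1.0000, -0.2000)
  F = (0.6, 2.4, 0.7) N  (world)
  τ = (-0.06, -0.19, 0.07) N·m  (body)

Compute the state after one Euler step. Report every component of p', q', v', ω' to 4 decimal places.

p' = (-1.4800, 2.0300, 1.1100)
q' = (-0.4466, -0.8629, 0.1436, -0.1879)
v' = (0.4200, 0.6800, 0.2233)
ω' = (0.7550, 0.9303, -0.2006)

(τ − ω×Iω)/I = (-0.9000, -1.3947, -0.0111)
new body rate ω' = (0.7550, 0.9303, -0.2006)
2q̇ = q⊗(0,ω) = (0.4901222, -0.2341850, -0.7630848, -0.8959004)
q' = normalize(q + ½dt·q⊗(0,ω)) = (-0.4466, -0.8629, 0.1436, -0.1879)
a = (0.4000, 1.6000, 0.4667)
p' = p + v·dt = (-1.4800, 2.0300, 1.1100)
v + (F/m)dt = (0.4200, 0.6800, 0.2233)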